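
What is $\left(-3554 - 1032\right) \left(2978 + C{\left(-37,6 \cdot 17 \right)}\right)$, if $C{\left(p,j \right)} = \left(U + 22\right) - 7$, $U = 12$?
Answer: $-13780930$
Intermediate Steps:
$C{\left(p,j \right)} = 27$ ($C{\left(p,j \right)} = \left(12 + 22\right) - 7 = 34 - 7 = 27$)
$\left(-3554 - 1032\right) \left(2978 + C{\left(-37,6 \cdot 17 \right)}\right) = \left(-3554 - 1032\right) \left(2978 + 27\right) = \left(-4586\right) 3005 = -13780930$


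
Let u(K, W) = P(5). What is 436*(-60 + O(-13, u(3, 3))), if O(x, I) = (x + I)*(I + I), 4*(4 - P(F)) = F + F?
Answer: -41202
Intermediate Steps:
P(F) = 4 - F/2 (P(F) = 4 - (F + F)/4 = 4 - F/2)
u(K, W) = 3/2 (u(K, W) = 4 - ½*5 = 4 - 5/2 = 3/2)
O(x, I) = 2*I*(I + x) (O(x, I) = (I + x)*(2*I) = 2*I*(I + x))
436*(-60 + O(-13, u(3, 3))) = 436*(-60 + 2*(3/2)*(3/2 - 13)) = 436*(-60 + 2*(3/2)*(-23/2)) = 436*(-60 - 69/2) = 436*(-189/2) = -41202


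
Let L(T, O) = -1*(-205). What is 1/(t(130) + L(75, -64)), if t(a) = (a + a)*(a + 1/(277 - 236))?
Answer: 41/1394465 ≈ 2.9402e-5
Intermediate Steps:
L(T, O) = 205
t(a) = 2*a*(1/41 + a) (t(a) = (2*a)*(a + 1/41) = (2*a)*(1/41 + a) = 2*a*(1/41 + a))
1/(t(130) + L(75, -64)) = 1/((2/41)*130*(1 + 41*130) + 205) = 1/((2/41)*130*(1 + 5330) + 205) = 1/((2/41)*130*5331 + 205) = 1/(1386060/41 + 205) = 1/(1394465/41) = 41/1394465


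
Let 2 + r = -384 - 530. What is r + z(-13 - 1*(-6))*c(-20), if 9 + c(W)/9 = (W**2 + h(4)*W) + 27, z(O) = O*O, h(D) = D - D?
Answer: 183422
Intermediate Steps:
h(D) = 0
z(O) = O**2
r = -916 (r = -2 + (-384 - 530) = -2 - 914 = -916)
c(W) = 162 + 9*W**2 (c(W) = -81 + 9*((W**2 + 0*W) + 27) = -81 + 9*((W**2 + 0) + 27) = -81 + 9*(W**2 + 27) = -81 + 9*(27 + W**2) = -81 + (243 + 9*W**2) = 162 + 9*W**2)
r + z(-13 - 1*(-6))*c(-20) = -916 + (-13 - 1*(-6))**2*(162 + 9*(-20)**2) = -916 + (-13 + 6)**2*(162 + 9*400) = -916 + (-7)**2*(162 + 3600) = -916 + 49*3762 = -916 + 184338 = 183422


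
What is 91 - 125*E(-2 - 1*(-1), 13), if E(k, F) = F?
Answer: -1534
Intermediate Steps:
91 - 125*E(-2 - 1*(-1), 13) = 91 - 125*13 = 91 - 1625 = -1534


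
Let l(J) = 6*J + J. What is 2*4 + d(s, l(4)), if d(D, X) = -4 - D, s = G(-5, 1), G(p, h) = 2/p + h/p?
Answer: 23/5 ≈ 4.6000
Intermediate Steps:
s = -3/5 (s = (2 + 1)/(-5) = -1/5*3 = -3/5 ≈ -0.60000)
l(J) = 7*J
2*4 + d(s, l(4)) = 2*4 + (-4 - 1*(-3/5)) = 8 + (-4 + 3/5) = 8 - 17/5 = 23/5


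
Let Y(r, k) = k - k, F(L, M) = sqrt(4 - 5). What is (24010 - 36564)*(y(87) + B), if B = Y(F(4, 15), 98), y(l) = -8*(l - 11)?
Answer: 7632832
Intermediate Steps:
y(l) = 88 - 8*l (y(l) = -8*(-11 + l) = 88 - 8*l)
F(L, M) = I (F(L, M) = sqrt(-1) = I)
Y(r, k) = 0
B = 0
(24010 - 36564)*(y(87) + B) = (24010 - 36564)*((88 - 8*87) + 0) = -12554*((88 - 696) + 0) = -12554*(-608 + 0) = -12554*(-608) = 7632832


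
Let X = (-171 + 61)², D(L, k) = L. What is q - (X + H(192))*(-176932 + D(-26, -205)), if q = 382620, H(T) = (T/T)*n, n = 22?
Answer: 2145467496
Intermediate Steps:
X = 12100 (X = (-110)² = 12100)
H(T) = 22 (H(T) = (T/T)*22 = 1*22 = 22)
q - (X + H(192))*(-176932 + D(-26, -205)) = 382620 - (12100 + 22)*(-176932 - 26) = 382620 - 12122*(-176958) = 382620 - 1*(-2145084876) = 382620 + 2145084876 = 2145467496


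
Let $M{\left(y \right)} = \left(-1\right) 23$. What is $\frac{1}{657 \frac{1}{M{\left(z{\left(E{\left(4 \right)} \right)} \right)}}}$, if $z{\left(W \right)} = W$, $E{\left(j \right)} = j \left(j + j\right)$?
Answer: $- \frac{23}{657} \approx -0.035008$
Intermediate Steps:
$E{\left(j \right)} = 2 j^{2}$ ($E{\left(j \right)} = j 2 j = 2 j^{2}$)
$M{\left(y \right)} = -23$
$\frac{1}{657 \frac{1}{M{\left(z{\left(E{\left(4 \right)} \right)} \right)}}} = \frac{1}{657 \frac{1}{-23}} = \frac{1}{657 \left(- \frac{1}{23}\right)} = \frac{1}{- \frac{657}{23}} = - \frac{23}{657}$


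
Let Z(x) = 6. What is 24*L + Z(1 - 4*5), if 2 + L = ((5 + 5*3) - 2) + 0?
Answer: 390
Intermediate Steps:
L = 16 (L = -2 + (((5 + 5*3) - 2) + 0) = -2 + (((5 + 15) - 2) + 0) = -2 + ((20 - 2) + 0) = -2 + (18 + 0) = -2 + 18 = 16)
24*L + Z(1 - 4*5) = 24*16 + 6 = 384 + 6 = 390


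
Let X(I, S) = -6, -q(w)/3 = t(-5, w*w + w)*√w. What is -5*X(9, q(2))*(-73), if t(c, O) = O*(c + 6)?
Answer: -2190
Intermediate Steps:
t(c, O) = O*(6 + c)
q(w) = -3*√w*(w + w²) (q(w) = -3*(w*w + w)*(6 - 5)*√w = -3*(w² + w)*1*√w = -3*(w + w²)*1*√w = -3*(w + w²)*√w = -3*√w*(w + w²))
-5*X(9, q(2))*(-73) = -5*(-6)*(-73) = 30*(-73) = -2190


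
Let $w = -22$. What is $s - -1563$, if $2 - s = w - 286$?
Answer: $1873$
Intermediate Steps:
$s = 310$ ($s = 2 - \left(-22 - 286\right) = 2 - -308 = 2 + 308 = 310$)
$s - -1563 = 310 - -1563 = 310 + 1563 = 1873$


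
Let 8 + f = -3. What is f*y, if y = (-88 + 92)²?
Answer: -176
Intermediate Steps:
y = 16 (y = 4² = 16)
f = -11 (f = -8 - 3 = -11)
f*y = -11*16 = -176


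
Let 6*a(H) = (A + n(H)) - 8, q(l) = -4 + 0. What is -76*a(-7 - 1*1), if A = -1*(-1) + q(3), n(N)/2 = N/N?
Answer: 114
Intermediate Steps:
q(l) = -4
n(N) = 2 (n(N) = 2*(N/N) = 2*1 = 2)
A = -3 (A = -1*(-1) - 4 = 1 - 4 = -3)
a(H) = -3/2 (a(H) = ((-3 + 2) - 8)/6 = (-1 - 8)/6 = (⅙)*(-9) = -3/2)
-76*a(-7 - 1*1) = -76*(-3/2) = 114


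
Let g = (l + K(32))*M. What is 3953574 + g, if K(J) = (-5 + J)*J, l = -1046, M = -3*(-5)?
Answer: 3950844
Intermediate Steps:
M = 15
K(J) = J*(-5 + J)
g = -2730 (g = (-1046 + 32*(-5 + 32))*15 = (-1046 + 32*27)*15 = (-1046 + 864)*15 = -182*15 = -2730)
3953574 + g = 3953574 - 2730 = 3950844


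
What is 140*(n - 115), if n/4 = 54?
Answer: 14140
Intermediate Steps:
n = 216 (n = 4*54 = 216)
140*(n - 115) = 140*(216 - 115) = 140*101 = 14140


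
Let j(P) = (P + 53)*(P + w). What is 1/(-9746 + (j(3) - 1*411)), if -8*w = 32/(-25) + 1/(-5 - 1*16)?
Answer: -75/748478 ≈ -0.00010020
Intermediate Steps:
w = 697/4200 (w = -(32/(-25) + 1/(-5 - 1*16))/8 = -(32*(-1/25) + 1/(-5 - 16))/8 = -(-32/25 + 1/(-21))/8 = -(-32/25 + 1*(-1/21))/8 = -(-32/25 - 1/21)/8 = -⅛*(-697/525) = 697/4200 ≈ 0.16595)
j(P) = (53 + P)*(697/4200 + P) (j(P) = (P + 53)*(P + 697/4200) = (53 + P)*(697/4200 + P))
1/(-9746 + (j(3) - 1*411)) = 1/(-9746 + ((36941/4200 + 3² + (223297/4200)*3) - 1*411)) = 1/(-9746 + ((36941/4200 + 9 + 223297/1400) - 411)) = 1/(-9746 + (13297/75 - 411)) = 1/(-9746 - 17528/75) = 1/(-748478/75) = -75/748478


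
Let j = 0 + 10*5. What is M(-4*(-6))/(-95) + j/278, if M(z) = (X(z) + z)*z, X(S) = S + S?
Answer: -237817/13205 ≈ -18.010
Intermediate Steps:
X(S) = 2*S
j = 50 (j = 0 + 50 = 50)
M(z) = 3*z**2 (M(z) = (2*z + z)*z = (3*z)*z = 3*z**2)
M(-4*(-6))/(-95) + j/278 = (3*(-4*(-6))**2)/(-95) + 50/278 = (3*24**2)*(-1/95) + 50*(1/278) = (3*576)*(-1/95) + 25/139 = 1728*(-1/95) + 25/139 = -1728/95 + 25/139 = -237817/13205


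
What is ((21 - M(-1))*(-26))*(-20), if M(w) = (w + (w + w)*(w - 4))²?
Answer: -31200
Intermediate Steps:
M(w) = (w + 2*w*(-4 + w))² (M(w) = (w + (2*w)*(-4 + w))² = (w + 2*w*(-4 + w))²)
((21 - M(-1))*(-26))*(-20) = ((21 - (-1)²*(-7 + 2*(-1))²)*(-26))*(-20) = ((21 - (-7 - 2)²)*(-26))*(-20) = ((21 - (-9)²)*(-26))*(-20) = ((21 - 81)*(-26))*(-20) = -60*(-26)*(-20) = 1560*(-20) = -31200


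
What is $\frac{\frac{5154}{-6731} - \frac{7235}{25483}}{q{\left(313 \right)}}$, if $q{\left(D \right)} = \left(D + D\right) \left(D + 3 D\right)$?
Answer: $- \frac{180038167}{134433902765896} \approx -1.3392 \cdot 10^{-6}$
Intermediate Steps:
$q{\left(D \right)} = 8 D^{2}$ ($q{\left(D \right)} = 2 D 4 D = 8 D^{2}$)
$\frac{\frac{5154}{-6731} - \frac{7235}{25483}}{q{\left(313 \right)}} = \frac{\frac{5154}{-6731} - \frac{7235}{25483}}{8 \cdot 313^{2}} = \frac{5154 \left(- \frac{1}{6731}\right) - \frac{7235}{25483}}{8 \cdot 97969} = \frac{- \frac{5154}{6731} - \frac{7235}{25483}}{783752} = \left(- \frac{180038167}{171526073}\right) \frac{1}{783752} = - \frac{180038167}{134433902765896}$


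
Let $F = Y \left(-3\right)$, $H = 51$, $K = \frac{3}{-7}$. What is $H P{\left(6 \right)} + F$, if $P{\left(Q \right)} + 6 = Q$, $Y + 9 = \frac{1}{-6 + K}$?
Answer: $\frac{412}{15} \approx 27.467$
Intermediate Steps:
$K = - \frac{3}{7}$ ($K = 3 \left(- \frac{1}{7}\right) = - \frac{3}{7} \approx -0.42857$)
$Y = - \frac{412}{45}$ ($Y = -9 + \frac{1}{-6 - \frac{3}{7}} = -9 + \frac{1}{- \frac{45}{7}} = -9 - \frac{7}{45} = - \frac{412}{45} \approx -9.1555$)
$P{\left(Q \right)} = -6 + Q$
$F = \frac{412}{15}$ ($F = \left(- \frac{412}{45}\right) \left(-3\right) = \frac{412}{15} \approx 27.467$)
$H P{\left(6 \right)} + F = 51 \left(-6 + 6\right) + \frac{412}{15} = 51 \cdot 0 + \frac{412}{15} = 0 + \frac{412}{15} = \frac{412}{15}$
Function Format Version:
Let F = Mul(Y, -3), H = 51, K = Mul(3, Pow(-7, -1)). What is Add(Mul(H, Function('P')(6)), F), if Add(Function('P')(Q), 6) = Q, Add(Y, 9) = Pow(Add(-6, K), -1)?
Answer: Rational(412, 15) ≈ 27.467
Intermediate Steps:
K = Rational(-3, 7) (K = Mul(3, Rational(-1, 7)) = Rational(-3, 7) ≈ -0.42857)
Y = Rational(-412, 45) (Y = Add(-9, Pow(Add(-6, Rational(-3, 7)), -1)) = Add(-9, Pow(Rational(-45, 7), -1)) = Add(-9, Rational(-7, 45)) = Rational(-412, 45) ≈ -9.1555)
Function('P')(Q) = Add(-6, Q)
F = Rational(412, 15) (F = Mul(Rational(-412, 45), -3) = Rational(412, 15) ≈ 27.467)
Add(Mul(H, Function('P')(6)), F) = Add(Mul(51, Add(-6, 6)), Rational(412, 15)) = Add(Mul(51, 0), Rational(412, 15)) = Add(0, Rational(412, 15)) = Rational(412, 15)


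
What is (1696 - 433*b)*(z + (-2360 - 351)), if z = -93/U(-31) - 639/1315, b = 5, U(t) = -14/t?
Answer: 3598543267/2630 ≈ 1.3683e+6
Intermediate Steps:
z = -3800091/18410 (z = -93/((-14/(-31))) - 639/1315 = -93/((-14*(-1/31))) - 639*1/1315 = -93/14/31 - 639/1315 = -93*31/14 - 639/1315 = -2883/14 - 639/1315 = -3800091/18410 ≈ -206.41)
(1696 - 433*b)*(z + (-2360 - 351)) = (1696 - 433*5)*(-3800091/18410 + (-2360 - 351)) = (1696 - 2165)*(-3800091/18410 - 2711) = -469*(-53709601/18410) = 3598543267/2630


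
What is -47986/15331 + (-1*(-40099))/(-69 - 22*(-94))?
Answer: 518833755/30646669 ≈ 16.930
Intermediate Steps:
-47986/15331 + (-1*(-40099))/(-69 - 22*(-94)) = -47986*1/15331 + 40099/(-69 + 2068) = -47986/15331 + 40099/1999 = 518833755/30646669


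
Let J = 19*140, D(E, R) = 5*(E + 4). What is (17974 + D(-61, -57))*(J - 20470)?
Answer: -315041090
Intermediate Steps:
D(E, R) = 20 + 5*E (D(E, R) = 5*(4 + E) = 20 + 5*E)
J = 2660
(17974 + D(-61, -57))*(J - 20470) = (17974 + (20 + 5*(-61)))*(2660 - 20470) = (17974 + (20 - 305))*(-17810) = (17974 - 285)*(-17810) = 17689*(-17810) = -315041090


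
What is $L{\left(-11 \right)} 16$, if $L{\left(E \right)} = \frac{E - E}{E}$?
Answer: $0$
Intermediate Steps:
$L{\left(E \right)} = 0$ ($L{\left(E \right)} = \frac{0}{E} = 0$)
$L{\left(-11 \right)} 16 = 0 \cdot 16 = 0$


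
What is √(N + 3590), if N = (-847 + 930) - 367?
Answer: √3306 ≈ 57.498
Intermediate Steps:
N = -284 (N = 83 - 367 = -284)
√(N + 3590) = √(-284 + 3590) = √3306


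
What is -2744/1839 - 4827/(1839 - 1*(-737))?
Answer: -15945397/4737264 ≈ -3.3660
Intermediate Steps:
-2744/1839 - 4827/(1839 - 1*(-737)) = -2744*1/1839 - 4827/(1839 + 737) = -2744/1839 - 4827/2576 = -15945397/4737264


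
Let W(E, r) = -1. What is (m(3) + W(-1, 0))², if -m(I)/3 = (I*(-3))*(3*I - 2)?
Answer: 35344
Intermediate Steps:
m(I) = 9*I*(-2 + 3*I) (m(I) = -3*I*(-3)*(3*I - 2) = -3*(-3*I)*(-2 + 3*I) = -(-9)*I*(-2 + 3*I) = 9*I*(-2 + 3*I))
(m(3) + W(-1, 0))² = (9*3*(-2 + 3*3) - 1)² = (9*3*(-2 + 9) - 1)² = (9*3*7 - 1)² = (189 - 1)² = 188² = 35344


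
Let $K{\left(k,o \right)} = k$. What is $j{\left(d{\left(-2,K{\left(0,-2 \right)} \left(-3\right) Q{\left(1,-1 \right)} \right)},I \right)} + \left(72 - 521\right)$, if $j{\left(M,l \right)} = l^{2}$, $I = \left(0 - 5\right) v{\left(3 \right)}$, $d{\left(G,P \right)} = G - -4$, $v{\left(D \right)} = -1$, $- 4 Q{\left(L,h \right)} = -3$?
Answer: $-424$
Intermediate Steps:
$Q{\left(L,h \right)} = \frac{3}{4}$ ($Q{\left(L,h \right)} = \left(- \frac{1}{4}\right) \left(-3\right) = \frac{3}{4}$)
$d{\left(G,P \right)} = 4 + G$ ($d{\left(G,P \right)} = G + 4 = 4 + G$)
$I = 5$ ($I = \left(0 - 5\right) \left(-1\right) = \left(-5\right) \left(-1\right) = 5$)
$j{\left(d{\left(-2,K{\left(0,-2 \right)} \left(-3\right) Q{\left(1,-1 \right)} \right)},I \right)} + \left(72 - 521\right) = 5^{2} + \left(72 - 521\right) = 25 + \left(72 - 521\right) = 25 - 449 = -424$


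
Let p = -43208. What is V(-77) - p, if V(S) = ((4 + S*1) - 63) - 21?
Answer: 43051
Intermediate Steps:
V(S) = -80 + S (V(S) = ((4 + S) - 63) - 21 = (-59 + S) - 21 = -80 + S)
V(-77) - p = (-80 - 77) - 1*(-43208) = -157 + 43208 = 43051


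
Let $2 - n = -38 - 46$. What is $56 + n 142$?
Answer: $12268$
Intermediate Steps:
$n = 86$ ($n = 2 - \left(-38 - 46\right) = 2 - -84 = 2 + 84 = 86$)
$56 + n 142 = 56 + 86 \cdot 142 = 56 + 12212 = 12268$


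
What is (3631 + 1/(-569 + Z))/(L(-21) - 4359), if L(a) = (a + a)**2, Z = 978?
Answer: -297016/212271 ≈ -1.3992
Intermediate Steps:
L(a) = 4*a**2 (L(a) = (2*a)**2 = 4*a**2)
(3631 + 1/(-569 + Z))/(L(-21) - 4359) = (3631 + 1/(-569 + 978))/(4*(-21)**2 - 4359) = (3631 + 1/409)/(4*441 - 4359) = (3631 + 1/409)/(1764 - 4359) = (1485080/409)/(-2595) = (1485080/409)*(-1/2595) = -297016/212271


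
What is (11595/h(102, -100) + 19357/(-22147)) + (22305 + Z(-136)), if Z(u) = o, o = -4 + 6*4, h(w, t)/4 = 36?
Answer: 23817394219/1063056 ≈ 22405.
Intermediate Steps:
h(w, t) = 144 (h(w, t) = 4*36 = 144)
o = 20 (o = -4 + 24 = 20)
Z(u) = 20
(11595/h(102, -100) + 19357/(-22147)) + (22305 + Z(-136)) = (11595/144 + 19357/(-22147)) + (22305 + 20) = (11595*(1/144) + 19357*(-1/22147)) + 22325 = (3865/48 - 19357/22147) + 22325 = 84669019/1063056 + 22325 = 23817394219/1063056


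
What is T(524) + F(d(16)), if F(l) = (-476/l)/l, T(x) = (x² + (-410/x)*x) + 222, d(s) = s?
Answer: 17560713/64 ≈ 2.7439e+5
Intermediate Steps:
T(x) = -188 + x² (T(x) = (x² - 410) + 222 = (-410 + x²) + 222 = -188 + x²)
F(l) = -476/l²
T(524) + F(d(16)) = (-188 + 524²) - 476/16² = (-188 + 274576) - 476*1/256 = 274388 - 119/64 = 17560713/64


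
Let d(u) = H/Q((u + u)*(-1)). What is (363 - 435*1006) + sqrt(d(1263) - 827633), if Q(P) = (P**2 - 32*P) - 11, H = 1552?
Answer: -437247 + 17*I*sqrt(119565600678164977)/6461497 ≈ -4.3725e+5 + 909.74*I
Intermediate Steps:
Q(P) = -11 + P**2 - 32*P
d(u) = 1552/(-11 + 4*u**2 + 64*u) (d(u) = 1552/(-11 + ((u + u)*(-1))**2 - 32*(u + u)*(-1)) = 1552/(-11 + ((2*u)*(-1))**2 - 32*2*u*(-1)) = 1552/(-11 + (-2*u)**2 - (-64)*u) = 1552/(-11 + 4*u**2 + 64*u))
(363 - 435*1006) + sqrt(d(1263) - 827633) = (363 - 435*1006) + sqrt(1552/(-11 + 4*1263**2 + 64*1263) - 827633) = (363 - 437610) + sqrt(1552/(-11 + 4*1595169 + 80832) - 827633) = -437247 + sqrt(1552/(-11 + 6380676 + 80832) - 827633) = -437247 + sqrt(1552/6461497 - 827633) = -437247 + sqrt(-5347748145049/6461497) = -437247 + 17*I*sqrt(119565600678164977)/6461497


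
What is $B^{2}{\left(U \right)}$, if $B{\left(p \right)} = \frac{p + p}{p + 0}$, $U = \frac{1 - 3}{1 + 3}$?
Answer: $4$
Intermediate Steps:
$U = - \frac{1}{2}$ ($U = - \frac{2}{4} = \left(-2\right) \frac{1}{4} = - \frac{1}{2} \approx -0.5$)
$B{\left(p \right)} = 2$ ($B{\left(p \right)} = \frac{2 p}{p} = 2$)
$B^{2}{\left(U \right)} = 2^{2} = 4$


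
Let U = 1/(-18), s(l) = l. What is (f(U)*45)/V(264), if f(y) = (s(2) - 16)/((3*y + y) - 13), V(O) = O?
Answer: 135/748 ≈ 0.18048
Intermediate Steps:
U = -1/18 ≈ -0.055556
f(y) = -14/(-13 + 4*y) (f(y) = (2 - 16)/((3*y + y) - 13) = -14/(4*y - 13) = -14/(-13 + 4*y))
(f(U)*45)/V(264) = (-14/(-13 + 4*(-1/18))*45)/264 = (-14/(-13 - 2/9)*45)*(1/264) = (-14/(-119/9)*45)*(1/264) = (-14*(-9/119)*45)*(1/264) = ((18/17)*45)*(1/264) = (810/17)*(1/264) = 135/748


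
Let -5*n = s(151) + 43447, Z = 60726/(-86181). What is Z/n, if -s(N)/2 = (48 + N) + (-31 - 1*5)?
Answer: 101210/1238736967 ≈ 8.1704e-5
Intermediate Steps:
s(N) = -24 - 2*N (s(N) = -2*((48 + N) + (-31 - 1*5)) = -2*((48 + N) + (-31 - 5)) = -2*((48 + N) - 36) = -2*(12 + N) = -24 - 2*N)
Z = -20242/28727 (Z = 60726*(-1/86181) = -20242/28727 ≈ -0.70463)
n = -43121/5 (n = -((-24 - 2*151) + 43447)/5 = -((-24 - 302) + 43447)/5 = -(-326 + 43447)/5 = -1/5*43121 = -43121/5 ≈ -8624.2)
Z/n = -20242/(28727*(-43121/5)) = -20242/28727*(-5/43121) = 101210/1238736967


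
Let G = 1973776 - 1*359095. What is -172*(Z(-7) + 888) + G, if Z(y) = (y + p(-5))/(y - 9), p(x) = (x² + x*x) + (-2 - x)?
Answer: 2924879/2 ≈ 1.4624e+6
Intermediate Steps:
G = 1614681 (G = 1973776 - 359095 = 1614681)
p(x) = -2 - x + 2*x² (p(x) = (x² + x²) + (-2 - x) = 2*x² + (-2 - x) = -2 - x + 2*x²)
Z(y) = (53 + y)/(-9 + y) (Z(y) = (y + (-2 - 1*(-5) + 2*(-5)²))/(y - 9) = (y + (-2 + 5 + 2*25))/(-9 + y) = (y + (-2 + 5 + 50))/(-9 + y) = (y + 53)/(-9 + y) = (53 + y)/(-9 + y))
-172*(Z(-7) + 888) + G = -172*((53 - 7)/(-9 - 7) + 888) + 1614681 = -172*(46/(-16) + 888) + 1614681 = -172*(-1/16*46 + 888) + 1614681 = -172*(-23/8 + 888) + 1614681 = -172*7081/8 + 1614681 = -304483/2 + 1614681 = 2924879/2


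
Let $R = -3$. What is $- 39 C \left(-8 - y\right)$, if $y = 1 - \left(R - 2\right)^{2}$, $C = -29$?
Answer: $18096$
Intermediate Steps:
$y = -24$ ($y = 1 - \left(-3 - 2\right)^{2} = 1 - \left(-5\right)^{2} = 1 - 25 = -24$)
$- 39 C \left(-8 - y\right) = \left(-39\right) \left(-29\right) \left(-8 - -24\right) = 1131 \left(-8 + 24\right) = 1131 \cdot 16 = 18096$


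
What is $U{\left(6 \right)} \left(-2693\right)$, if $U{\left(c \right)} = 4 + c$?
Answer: $-26930$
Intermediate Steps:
$U{\left(6 \right)} \left(-2693\right) = \left(4 + 6\right) \left(-2693\right) = 10 \left(-2693\right) = -26930$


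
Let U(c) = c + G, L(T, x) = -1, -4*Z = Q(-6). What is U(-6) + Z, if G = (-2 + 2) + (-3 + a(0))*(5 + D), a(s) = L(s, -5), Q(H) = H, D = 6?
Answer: -97/2 ≈ -48.500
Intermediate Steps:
Z = 3/2 (Z = -1/4*(-6) = 3/2 ≈ 1.5000)
a(s) = -1
G = -44 (G = (-2 + 2) + (-3 - 1)*(5 + 6) = 0 - 4*11 = 0 - 44 = -44)
U(c) = -44 + c (U(c) = c - 44 = -44 + c)
U(-6) + Z = (-44 - 6) + 3/2 = -50 + 3/2 = -97/2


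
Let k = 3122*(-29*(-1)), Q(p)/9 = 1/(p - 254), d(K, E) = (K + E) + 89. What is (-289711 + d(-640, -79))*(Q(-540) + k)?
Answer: -20871790792583/794 ≈ -2.6287e+10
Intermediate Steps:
d(K, E) = 89 + E + K (d(K, E) = (E + K) + 89 = 89 + E + K)
Q(p) = 9/(-254 + p) (Q(p) = 9/(p - 254) = 9/(-254 + p))
k = 90538 (k = 3122*29 = 90538)
(-289711 + d(-640, -79))*(Q(-540) + k) = (-289711 + (89 - 79 - 640))*(9/(-254 - 540) + 90538) = (-289711 - 630)*(9/(-794) + 90538) = -290341*(9*(-1/794) + 90538) = -290341*(-9/794 + 90538) = -290341*71887163/794 = -20871790792583/794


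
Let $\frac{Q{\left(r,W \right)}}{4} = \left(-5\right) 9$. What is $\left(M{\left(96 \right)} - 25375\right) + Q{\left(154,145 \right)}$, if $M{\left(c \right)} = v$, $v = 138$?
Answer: $-25417$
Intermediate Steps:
$Q{\left(r,W \right)} = -180$ ($Q{\left(r,W \right)} = 4 \left(\left(-5\right) 9\right) = 4 \left(-45\right) = -180$)
$M{\left(c \right)} = 138$
$\left(M{\left(96 \right)} - 25375\right) + Q{\left(154,145 \right)} = \left(138 - 25375\right) - 180 = -25237 - 180 = -25417$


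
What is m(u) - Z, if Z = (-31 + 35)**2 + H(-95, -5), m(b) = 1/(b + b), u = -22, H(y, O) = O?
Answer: -485/44 ≈ -11.023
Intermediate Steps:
m(b) = 1/(2*b)
Z = 11 (Z = (-31 + 35)**2 - 5 = 4**2 - 5 = 16 - 5 = 11)
m(u) - Z = (1/2)/(-22) - 1*11 = (1/2)*(-1/22) - 11 = -1/44 - 11 = -485/44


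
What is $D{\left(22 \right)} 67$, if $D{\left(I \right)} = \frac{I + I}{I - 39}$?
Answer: $- \frac{2948}{17} \approx -173.41$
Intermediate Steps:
$D{\left(I \right)} = \frac{2 I}{-39 + I}$
$D{\left(22 \right)} 67 = 2 \cdot 22 \frac{1}{-39 + 22} \cdot 67 = 2 \cdot 22 \frac{1}{-17} \cdot 67 = 2 \cdot 22 \left(- \frac{1}{17}\right) 67 = \left(- \frac{44}{17}\right) 67 = - \frac{2948}{17}$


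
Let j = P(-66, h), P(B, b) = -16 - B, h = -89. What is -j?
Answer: -50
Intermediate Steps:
j = 50 (j = -16 - 1*(-66) = -16 + 66 = 50)
-j = -1*50 = -50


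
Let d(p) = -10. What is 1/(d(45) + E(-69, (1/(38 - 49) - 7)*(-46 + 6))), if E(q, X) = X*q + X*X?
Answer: 121/7365110 ≈ 1.6429e-5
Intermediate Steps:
E(q, X) = X² + X*q (E(q, X) = X*q + X² = X² + X*q)
1/(d(45) + E(-69, (1/(38 - 49) - 7)*(-46 + 6))) = 1/(-10 + ((1/(38 - 49) - 7)*(-46 + 6))*((1/(38 - 49) - 7)*(-46 + 6) - 69)) = 1/(-10 + ((1/(-11) - 7)*(-40))*((1/(-11) - 7)*(-40) - 69)) = 1/(-10 + ((-1/11 - 7)*(-40))*((-1/11 - 7)*(-40) - 69)) = 1/(-10 + (-78/11*(-40))*(-78/11*(-40) - 69)) = 1/(-10 + 3120*(3120/11 - 69)/11) = 1/(-10 + (3120/11)*(2361/11)) = 1/(-10 + 7366320/121) = 1/(7365110/121) = 121/7365110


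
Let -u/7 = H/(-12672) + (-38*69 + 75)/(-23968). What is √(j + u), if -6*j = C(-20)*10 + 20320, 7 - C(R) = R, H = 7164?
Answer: I*√683933122059/14124 ≈ 58.553*I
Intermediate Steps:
C(R) = 7 - R
j = -10295/3 (j = -((7 - 1*(-20))*10 + 20320)/6 = -((7 + 20)*10 + 20320)/6 = -(27*10 + 20320)/6 = -(270 + 20320)/6 = -⅙*20590 = -10295/3 ≈ -3431.7)
u = 60517/18832 (u = -7*(7164/(-12672) + (-38*69 + 75)/(-23968)) = -7*(7164*(-1/12672) + (-2622 + 75)*(-1/23968)) = -7*(-199/352 - 2547*(-1/23968)) = -7*(-199/352 + 2547/23968) = -7*(-60517/131824) = 60517/18832 ≈ 3.2135)
√(j + u) = √(-10295/3 + 60517/18832) = √(-193693889/56496) = I*√683933122059/14124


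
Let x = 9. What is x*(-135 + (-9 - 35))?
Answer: -1611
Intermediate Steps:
x*(-135 + (-9 - 35)) = 9*(-135 + (-9 - 35)) = 9*(-135 - 44) = 9*(-179) = -1611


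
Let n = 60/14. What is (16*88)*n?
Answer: 42240/7 ≈ 6034.3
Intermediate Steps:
n = 30/7 (n = 60*(1/14) = 30/7 ≈ 4.2857)
(16*88)*n = (16*88)*(30/7) = 1408*(30/7) = 42240/7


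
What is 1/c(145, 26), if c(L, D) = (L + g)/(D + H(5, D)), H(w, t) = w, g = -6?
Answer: 31/139 ≈ 0.22302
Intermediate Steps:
c(L, D) = (-6 + L)/(5 + D) (c(L, D) = (L - 6)/(D + 5) = (-6 + L)/(5 + D))
1/c(145, 26) = 1/((-6 + 145)/(5 + 26)) = 1/(139/31) = 31/139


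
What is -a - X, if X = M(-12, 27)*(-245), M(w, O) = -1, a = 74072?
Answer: -74317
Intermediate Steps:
X = 245 (X = -1*(-245) = 245)
-a - X = -1*74072 - 1*245 = -74072 - 245 = -74317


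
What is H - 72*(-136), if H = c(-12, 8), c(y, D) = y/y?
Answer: 9793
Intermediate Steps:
c(y, D) = 1
H = 1
H - 72*(-136) = 1 - 72*(-136) = 1 + 9792 = 9793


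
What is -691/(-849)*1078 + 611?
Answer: 1263637/849 ≈ 1488.4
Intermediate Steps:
-691/(-849)*1078 + 611 = -691*(-1/849)*1078 + 611 = (691/849)*1078 + 611 = 744898/849 + 611 = 1263637/849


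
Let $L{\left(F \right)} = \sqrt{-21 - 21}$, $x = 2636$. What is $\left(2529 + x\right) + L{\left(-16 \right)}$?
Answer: $5165 + i \sqrt{42} \approx 5165.0 + 6.4807 i$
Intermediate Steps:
$L{\left(F \right)} = i \sqrt{42}$ ($L{\left(F \right)} = \sqrt{-42} = i \sqrt{42}$)
$\left(2529 + x\right) + L{\left(-16 \right)} = \left(2529 + 2636\right) + i \sqrt{42} = 5165 + i \sqrt{42}$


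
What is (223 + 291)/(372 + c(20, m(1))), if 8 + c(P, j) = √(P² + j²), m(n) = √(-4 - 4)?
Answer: 3341/2359 - 257*√2/4718 ≈ 1.3392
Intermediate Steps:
m(n) = 2*I*√2 (m(n) = √(-8) = 2*I*√2)
c(P, j) = -8 + √(P² + j²)
(223 + 291)/(372 + c(20, m(1))) = (223 + 291)/(372 + (-8 + √(20² + (2*I*√2)²))) = 514/(372 + (-8 + √(400 - 8))) = 514/(372 + (-8 + √392)) = 514/(372 + (-8 + 14*√2)) = 514/(364 + 14*√2)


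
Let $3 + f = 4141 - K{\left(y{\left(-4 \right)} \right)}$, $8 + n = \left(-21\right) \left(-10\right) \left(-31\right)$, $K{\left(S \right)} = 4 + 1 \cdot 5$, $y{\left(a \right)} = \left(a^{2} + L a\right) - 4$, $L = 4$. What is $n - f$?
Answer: $-10647$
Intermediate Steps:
$y{\left(a \right)} = -4 + a^{2} + 4 a$ ($y{\left(a \right)} = \left(a^{2} + 4 a\right) - 4 = -4 + a^{2} + 4 a$)
$K{\left(S \right)} = 9$ ($K{\left(S \right)} = 4 + 5 = 9$)
$n = -6518$ ($n = -8 + \left(-21\right) \left(-10\right) \left(-31\right) = -8 + 210 \left(-31\right) = -8 - 6510 = -6518$)
$f = 4129$ ($f = -3 + \left(4141 - 9\right) = -3 + 4132 = 4129$)
$n - f = -6518 - 4129 = -10647$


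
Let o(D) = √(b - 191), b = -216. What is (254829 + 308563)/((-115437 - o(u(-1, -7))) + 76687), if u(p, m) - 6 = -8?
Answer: -21831440000/1501562907 + 563392*I*√407/1501562907 ≈ -14.539 + 0.0075694*I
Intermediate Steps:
u(p, m) = -2 (u(p, m) = 6 - 8 = -2)
o(D) = I*√407 (o(D) = √(-216 - 191) = √(-407) = I*√407)
(254829 + 308563)/((-115437 - o(u(-1, -7))) + 76687) = (254829 + 308563)/((-115437 - I*√407) + 76687) = 563392/((-115437 - I*√407) + 76687) = 563392/(-38750 - I*√407)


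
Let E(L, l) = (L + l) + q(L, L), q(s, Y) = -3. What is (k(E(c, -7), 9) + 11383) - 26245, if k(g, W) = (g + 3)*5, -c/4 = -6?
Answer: -14777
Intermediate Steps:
c = 24 (c = -4*(-6) = 24)
E(L, l) = -3 + L + l (E(L, l) = (L + l) - 3 = -3 + L + l)
k(g, W) = 15 + 5*g (k(g, W) = (3 + g)*5 = 15 + 5*g)
(k(E(c, -7), 9) + 11383) - 26245 = ((15 + 5*(-3 + 24 - 7)) + 11383) - 26245 = ((15 + 5*14) + 11383) - 26245 = ((15 + 70) + 11383) - 26245 = (85 + 11383) - 26245 = 11468 - 26245 = -14777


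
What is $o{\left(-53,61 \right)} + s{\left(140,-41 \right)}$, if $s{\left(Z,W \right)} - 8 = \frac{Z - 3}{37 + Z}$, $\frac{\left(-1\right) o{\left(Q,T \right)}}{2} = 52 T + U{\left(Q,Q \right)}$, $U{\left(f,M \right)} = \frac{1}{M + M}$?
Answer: $- \frac{59430578}{9381} \approx -6335.2$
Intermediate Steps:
$U{\left(f,M \right)} = \frac{1}{2 M}$
$o{\left(Q,T \right)} = - \frac{1}{Q} - 104 T$ ($o{\left(Q,T \right)} = - 2 \left(52 T + \frac{1}{2 Q}\right) = - 2 \left(\frac{1}{2 Q} + 52 T\right) = - \frac{1}{Q} - 104 T$)
$s{\left(Z,W \right)} = 8 + \frac{-3 + Z}{37 + Z}$ ($s{\left(Z,W \right)} = 8 + \frac{Z - 3}{37 + Z} = 8 + \frac{-3 + Z}{37 + Z}$)
$o{\left(-53,61 \right)} + s{\left(140,-41 \right)} = \left(- \frac{1}{-53} - 6344\right) + \frac{293 + 9 \cdot 140}{37 + 140} = \left(\left(-1\right) \left(- \frac{1}{53}\right) - 6344\right) + \frac{293 + 1260}{177} = \left(\frac{1}{53} - 6344\right) + \frac{1}{177} \cdot 1553 = - \frac{336231}{53} + \frac{1553}{177} = - \frac{59430578}{9381}$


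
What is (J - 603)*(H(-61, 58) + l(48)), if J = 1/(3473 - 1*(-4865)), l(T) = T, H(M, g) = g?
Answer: -266474089/4169 ≈ -63918.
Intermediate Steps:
J = 1/8338 (J = 1/(3473 + 4865) = 1/8338 ≈ 0.00011993)
(J - 603)*(H(-61, 58) + l(48)) = (1/8338 - 603)*(58 + 48) = -5027813/8338*106 = -266474089/4169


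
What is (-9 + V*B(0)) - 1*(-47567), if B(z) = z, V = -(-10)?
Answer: 47558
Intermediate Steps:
V = 10 (V = -10*(-1) = 10)
(-9 + V*B(0)) - 1*(-47567) = (-9 + 10*0) - 1*(-47567) = (-9 + 0) + 47567 = -9 + 47567 = 47558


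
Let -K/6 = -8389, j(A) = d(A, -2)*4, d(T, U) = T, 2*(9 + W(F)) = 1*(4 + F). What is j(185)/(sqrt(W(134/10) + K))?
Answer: 740*sqrt(5033370)/503337 ≈ 3.2984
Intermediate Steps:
W(F) = -7 + F/2 (W(F) = -9 + (1*(4 + F))/2 = -9 + (4 + F)/2 = -9 + (2 + F/2) = -7 + F/2)
j(A) = 4*A (j(A) = A*4 = 4*A)
K = 50334 (K = -6*(-8389) = 50334)
j(185)/(sqrt(W(134/10) + K)) = (4*185)/(sqrt((-7 + (134/10)/2) + 50334)) = 740/(sqrt((-7 + (134*(1/10))/2) + 50334)) = 740/(sqrt((-7 + (1/2)*(67/5)) + 50334)) = 740/(sqrt((-7 + 67/10) + 50334)) = 740/(sqrt(-3/10 + 50334)) = 740/(sqrt(503337/10)) = 740/((sqrt(5033370)/10)) = 740*(sqrt(5033370)/503337) = 740*sqrt(5033370)/503337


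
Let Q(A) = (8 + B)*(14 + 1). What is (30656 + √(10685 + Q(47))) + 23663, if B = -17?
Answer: 54319 + 5*√422 ≈ 54422.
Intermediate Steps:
Q(A) = -135 (Q(A) = (8 - 17)*(14 + 1) = -9*15 = -135)
(30656 + √(10685 + Q(47))) + 23663 = (30656 + √(10685 - 135)) + 23663 = (30656 + √10550) + 23663 = (30656 + 5*√422) + 23663 = 54319 + 5*√422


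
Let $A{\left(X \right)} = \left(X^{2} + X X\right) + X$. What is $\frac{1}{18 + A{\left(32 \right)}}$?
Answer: $\frac{1}{2098} \approx 0.00047664$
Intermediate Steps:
$A{\left(X \right)} = X + 2 X^{2}$ ($A{\left(X \right)} = \left(X^{2} + X^{2}\right) + X = 2 X^{2} + X = X + 2 X^{2}$)
$\frac{1}{18 + A{\left(32 \right)}} = \frac{1}{18 + 32 \left(1 + 2 \cdot 32\right)} = \frac{1}{18 + 32 \left(1 + 64\right)} = \frac{1}{18 + 32 \cdot 65} = \frac{1}{18 + 2080} = \frac{1}{2098}$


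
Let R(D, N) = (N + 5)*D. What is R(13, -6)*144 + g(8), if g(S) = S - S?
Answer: -1872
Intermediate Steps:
g(S) = 0
R(D, N) = D*(5 + N) (R(D, N) = (5 + N)*D = D*(5 + N))
R(13, -6)*144 + g(8) = (13*(5 - 6))*144 + 0 = (13*(-1))*144 + 0 = -13*144 + 0 = -1872 + 0 = -1872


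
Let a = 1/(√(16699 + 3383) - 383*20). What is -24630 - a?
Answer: -722342700340/29327759 + √20082/58655518 ≈ -24630.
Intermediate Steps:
a = 1/(-7660 + √20082) (a = 1/(√20082 - 7660) = 1/(-7660 + √20082) ≈ -0.00013301)
-24630 - a = -24630 - (-3830/29327759 - √20082/58655518) = -24630 + (3830/29327759 + √20082/58655518) = -722342700340/29327759 + √20082/58655518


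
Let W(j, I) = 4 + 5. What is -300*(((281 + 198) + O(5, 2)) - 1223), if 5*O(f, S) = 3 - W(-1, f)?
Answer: 223560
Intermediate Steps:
W(j, I) = 9
O(f, S) = -6/5 (O(f, S) = (3 - 1*9)/5 = (3 - 9)/5 = (1/5)*(-6) = -6/5)
-300*(((281 + 198) + O(5, 2)) - 1223) = -300*(((281 + 198) - 6/5) - 1223) = -300*((479 - 6/5) - 1223) = -300*(2389/5 - 1223) = -300*(-3726/5) = 223560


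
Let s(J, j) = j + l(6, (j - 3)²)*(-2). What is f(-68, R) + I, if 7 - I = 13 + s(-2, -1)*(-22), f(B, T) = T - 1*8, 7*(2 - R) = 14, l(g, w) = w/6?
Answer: -460/3 ≈ -153.33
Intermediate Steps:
l(g, w) = w/6 (l(g, w) = w*(⅙) = w/6)
R = 0 (R = 2 - ⅐*14 = 2 - 2 = 0)
s(J, j) = j - (-3 + j)²/3 (s(J, j) = j + ((j - 3)²/6)*(-2) = j + ((-3 + j)²/6)*(-2) = j - (-3 + j)²/3)
f(B, T) = -8 + T (f(B, T) = T - 8 = -8 + T)
I = -436/3 (I = 7 - (13 + (-1 - (-3 - 1)²/3)*(-22)) = 7 - (13 + (-1 - ⅓*(-4)²)*(-22)) = 7 - (13 + (-1 - ⅓*16)*(-22)) = 7 - (13 + (-1 - 16/3)*(-22)) = 7 - (13 - 19/3*(-22)) = 7 - (13 + 418/3) = 7 - 1*457/3 = 7 - 457/3 = -436/3 ≈ -145.33)
f(-68, R) + I = (-8 + 0) - 436/3 = -8 - 436/3 = -460/3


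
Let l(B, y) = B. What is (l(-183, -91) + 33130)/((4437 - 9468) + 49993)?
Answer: 32947/44962 ≈ 0.73277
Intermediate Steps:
(l(-183, -91) + 33130)/((4437 - 9468) + 49993) = (-183 + 33130)/((4437 - 9468) + 49993) = 32947/(-5031 + 49993) = 32947/44962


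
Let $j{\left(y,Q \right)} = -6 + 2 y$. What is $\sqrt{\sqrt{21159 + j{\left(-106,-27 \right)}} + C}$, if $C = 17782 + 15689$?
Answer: $\sqrt{33471 + \sqrt{20941}} \approx 183.35$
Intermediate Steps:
$C = 33471$
$\sqrt{\sqrt{21159 + j{\left(-106,-27 \right)}} + C} = \sqrt{\sqrt{21159 + \left(-6 + 2 \left(-106\right)\right)} + 33471} = \sqrt{\sqrt{21159 - 218} + 33471} = \sqrt{\sqrt{20941} + 33471} = \sqrt{33471 + \sqrt{20941}}$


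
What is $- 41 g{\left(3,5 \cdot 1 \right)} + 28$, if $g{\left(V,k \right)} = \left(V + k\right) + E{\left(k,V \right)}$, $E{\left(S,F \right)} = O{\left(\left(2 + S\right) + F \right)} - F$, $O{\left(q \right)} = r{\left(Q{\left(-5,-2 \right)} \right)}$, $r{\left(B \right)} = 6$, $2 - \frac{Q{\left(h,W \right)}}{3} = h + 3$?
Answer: $-423$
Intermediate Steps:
$Q{\left(h,W \right)} = -3 - 3 h$ ($Q{\left(h,W \right)} = 6 - 3 \left(h + 3\right) = 6 - 3 \left(3 + h\right) = 6 - \left(9 + 3 h\right) = -3 - 3 h$)
$O{\left(q \right)} = 6$
$E{\left(S,F \right)} = 6 - F$
$g{\left(V,k \right)} = 6 + k$ ($g{\left(V,k \right)} = \left(V + k\right) - \left(-6 + V\right) = 6 + k$)
$- 41 g{\left(3,5 \cdot 1 \right)} + 28 = - 41 \left(6 + 5 \cdot 1\right) + 28 = - 41 \left(6 + 5\right) + 28 = \left(-41\right) 11 + 28 = -451 + 28 = -423$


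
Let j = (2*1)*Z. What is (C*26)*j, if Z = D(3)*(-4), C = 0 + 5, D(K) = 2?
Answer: -2080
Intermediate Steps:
C = 5
Z = -8 (Z = 2*(-4) = -8)
j = -16 (j = (2*1)*(-8) = 2*(-8) = -16)
(C*26)*j = (5*26)*(-16) = 130*(-16) = -2080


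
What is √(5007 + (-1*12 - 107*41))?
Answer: 4*√38 ≈ 24.658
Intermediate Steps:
√(5007 + (-1*12 - 107*41)) = √(5007 + (-12 - 4387)) = √(5007 - 4399) = √608 = 4*√38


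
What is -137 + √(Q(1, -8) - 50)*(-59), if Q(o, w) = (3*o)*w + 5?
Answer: -137 - 59*I*√69 ≈ -137.0 - 490.09*I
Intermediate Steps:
Q(o, w) = 5 + 3*o*w (Q(o, w) = 3*o*w + 5 = 5 + 3*o*w)
-137 + √(Q(1, -8) - 50)*(-59) = -137 + √((5 + 3*1*(-8)) - 50)*(-59) = -137 + √((5 - 24) - 50)*(-59) = -137 + √(-19 - 50)*(-59) = -137 + √(-69)*(-59) = -137 + (I*√69)*(-59) = -137 - 59*I*√69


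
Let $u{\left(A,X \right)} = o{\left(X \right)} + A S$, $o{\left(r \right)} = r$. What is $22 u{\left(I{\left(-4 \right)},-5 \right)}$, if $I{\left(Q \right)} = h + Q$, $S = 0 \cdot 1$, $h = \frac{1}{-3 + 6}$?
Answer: $-110$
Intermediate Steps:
$h = \frac{1}{3} \approx 0.33333$
$S = 0$
$I{\left(Q \right)} = \frac{1}{3} + Q$
$u{\left(A,X \right)} = X$ ($u{\left(A,X \right)} = X + A 0 = X + 0 = X$)
$22 u{\left(I{\left(-4 \right)},-5 \right)} = 22 \left(-5\right) = -110$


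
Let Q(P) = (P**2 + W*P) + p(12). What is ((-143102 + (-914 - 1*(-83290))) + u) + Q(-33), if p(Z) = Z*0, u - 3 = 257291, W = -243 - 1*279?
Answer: 214883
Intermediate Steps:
W = -522 (W = -243 - 279 = -522)
u = 257294 (u = 3 + 257291 = 257294)
p(Z) = 0
Q(P) = P**2 - 522*P (Q(P) = (P**2 - 522*P) + 0 = P**2 - 522*P)
((-143102 + (-914 - 1*(-83290))) + u) + Q(-33) = ((-143102 + (-914 - 1*(-83290))) + 257294) - 33*(-522 - 33) = ((-143102 + (-914 + 83290)) + 257294) - 33*(-555) = ((-143102 + 82376) + 257294) + 18315 = (-60726 + 257294) + 18315 = 196568 + 18315 = 214883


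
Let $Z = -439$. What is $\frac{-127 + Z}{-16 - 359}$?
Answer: $\frac{566}{375} \approx 1.5093$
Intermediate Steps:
$\frac{-127 + Z}{-16 - 359} = \frac{-127 - 439}{-16 - 359} = - \frac{566}{-375} = \left(-566\right) \left(- \frac{1}{375}\right) = \frac{566}{375}$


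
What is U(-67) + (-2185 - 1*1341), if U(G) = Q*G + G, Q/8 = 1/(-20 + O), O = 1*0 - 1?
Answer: -74917/21 ≈ -3567.5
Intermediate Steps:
O = -1 (O = 0 - 1 = -1)
Q = -8/21 (Q = 8/(-20 - 1) = 8/(-21) = 8*(-1/21) = -8/21 ≈ -0.38095)
U(G) = 13*G/21 (U(G) = -8*G/21 + G = 13*G/21)
U(-67) + (-2185 - 1*1341) = (13/21)*(-67) + (-2185 - 1*1341) = -871/21 + (-2185 - 1341) = -871/21 - 3526 = -74917/21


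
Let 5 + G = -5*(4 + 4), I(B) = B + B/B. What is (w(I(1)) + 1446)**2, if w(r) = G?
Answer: 1962801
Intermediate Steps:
I(B) = 1 + B (I(B) = B + 1 = 1 + B)
G = -45 (G = -5 - 5*(4 + 4) = -5 - 5*8 = -5 - 40 = -45)
w(r) = -45
(w(I(1)) + 1446)**2 = (-45 + 1446)**2 = 1401**2 = 1962801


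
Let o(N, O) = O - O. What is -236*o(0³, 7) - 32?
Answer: -32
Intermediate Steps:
o(N, O) = 0
-236*o(0³, 7) - 32 = -236*0 - 32 = 0 - 32 = -32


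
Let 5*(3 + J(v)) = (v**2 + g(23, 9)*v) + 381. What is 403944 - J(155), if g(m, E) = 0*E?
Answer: 1995329/5 ≈ 3.9907e+5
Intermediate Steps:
g(m, E) = 0
J(v) = 366/5 + v**2/5 (J(v) = -3 + ((v**2 + 0*v) + 381)/5 = -3 + ((v**2 + 0) + 381)/5 = -3 + (v**2 + 381)/5 = -3 + (381 + v**2)/5 = -3 + (381/5 + v**2/5) = 366/5 + v**2/5)
403944 - J(155) = 403944 - (366/5 + (1/5)*155**2) = 403944 - (366/5 + (1/5)*24025) = 403944 - (366/5 + 4805) = 403944 - 1*24391/5 = 403944 - 24391/5 = 1995329/5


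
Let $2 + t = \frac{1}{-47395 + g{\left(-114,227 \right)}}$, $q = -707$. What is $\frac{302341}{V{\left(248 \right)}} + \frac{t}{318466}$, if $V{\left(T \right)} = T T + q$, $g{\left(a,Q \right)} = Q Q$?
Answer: $\frac{398043047088605}{80041587779868} \approx 4.973$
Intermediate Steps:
$g{\left(a,Q \right)} = Q^{2}$
$t = - \frac{8267}{4134}$ ($t = -2 + \frac{1}{-47395 + 227^{2}} = -2 + \frac{1}{-47395 + 51529} = -2 + \frac{1}{4134} = - \frac{8267}{4134} \approx -1.9998$)
$V{\left(T \right)} = -707 + T^{2}$ ($V{\left(T \right)} = T T - 707 = T^{2} - 707 = -707 + T^{2}$)
$\frac{302341}{V{\left(248 \right)}} + \frac{t}{318466} = \frac{302341}{-707 + 248^{2}} - \frac{8267}{4134 \cdot 318466} = \frac{302341}{-707 + 61504} - \frac{8267}{1316538444} = \frac{302341}{60797} - \frac{8267}{1316538444} = \frac{398043047088605}{80041587779868}$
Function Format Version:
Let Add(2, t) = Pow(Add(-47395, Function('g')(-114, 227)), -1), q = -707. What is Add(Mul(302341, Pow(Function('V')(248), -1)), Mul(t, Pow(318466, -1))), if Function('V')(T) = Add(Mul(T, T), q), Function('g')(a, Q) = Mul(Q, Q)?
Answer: Rational(398043047088605, 80041587779868) ≈ 4.9730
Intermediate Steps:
Function('g')(a, Q) = Pow(Q, 2)
t = Rational(-8267, 4134) (t = Add(-2, Pow(Add(-47395, Pow(227, 2)), -1)) = Add(-2, Pow(Add(-47395, 51529), -1)) = Add(-2, Pow(4134, -1)) = Add(-2, Rational(1, 4134)) = Rational(-8267, 4134) ≈ -1.9998)
Function('V')(T) = Add(-707, Pow(T, 2)) (Function('V')(T) = Add(Mul(T, T), -707) = Add(Pow(T, 2), -707) = Add(-707, Pow(T, 2)))
Add(Mul(302341, Pow(Function('V')(248), -1)), Mul(t, Pow(318466, -1))) = Add(Mul(302341, Pow(Add(-707, Pow(248, 2)), -1)), Mul(Rational(-8267, 4134), Pow(318466, -1))) = Add(Mul(302341, Pow(Add(-707, 61504), -1)), Mul(Rational(-8267, 4134), Rational(1, 318466))) = Add(Mul(302341, Pow(60797, -1)), Rational(-8267, 1316538444)) = Add(Mul(302341, Rational(1, 60797)), Rational(-8267, 1316538444)) = Add(Rational(302341, 60797), Rational(-8267, 1316538444)) = Rational(398043047088605, 80041587779868)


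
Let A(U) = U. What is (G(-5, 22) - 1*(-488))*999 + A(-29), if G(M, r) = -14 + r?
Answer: 495475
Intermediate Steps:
(G(-5, 22) - 1*(-488))*999 + A(-29) = ((-14 + 22) - 1*(-488))*999 - 29 = (8 + 488)*999 - 29 = 496*999 - 29 = 495504 - 29 = 495475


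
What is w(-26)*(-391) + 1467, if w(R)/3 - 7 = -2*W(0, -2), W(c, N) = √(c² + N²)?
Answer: -2052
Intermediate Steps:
W(c, N) = √(N² + c²)
w(R) = 9 (w(R) = 21 + 3*(-2*√((-2)² + 0²)) = 21 + 3*(-2*√(4 + 0)) = 21 + 3*(-2*√4) = 21 + 3*(-2*2) = 21 + 3*(-4) = 21 - 12 = 9)
w(-26)*(-391) + 1467 = 9*(-391) + 1467 = -3519 + 1467 = -2052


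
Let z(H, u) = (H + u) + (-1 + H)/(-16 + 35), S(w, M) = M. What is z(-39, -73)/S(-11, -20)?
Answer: 542/95 ≈ 5.7053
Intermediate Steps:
z(H, u) = -1/19 + u + 20*H/19 (z(H, u) = (H + u) + (-1 + H)/19 = (H + u) + (-1 + H)*(1/19) = (H + u) + (-1/19 + H/19) = -1/19 + u + 20*H/19)
z(-39, -73)/S(-11, -20) = (-1/19 - 73 + (20/19)*(-39))/(-20) = (-1/19 - 73 - 780/19)*(-1/20) = -2168/19*(-1/20) = 542/95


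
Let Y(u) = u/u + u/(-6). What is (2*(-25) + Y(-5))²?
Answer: 83521/36 ≈ 2320.0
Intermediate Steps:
Y(u) = 1 - u/6 (Y(u) = 1 + u*(-⅙) = 1 - u/6)
(2*(-25) + Y(-5))² = (2*(-25) + (1 - ⅙*(-5)))² = (-50 + (1 + ⅚))² = (-50 + 11/6)² = (-289/6)² = 83521/36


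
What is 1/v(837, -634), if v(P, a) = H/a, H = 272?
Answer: -317/136 ≈ -2.3309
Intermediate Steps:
v(P, a) = 272/a
1/v(837, -634) = 1/(272/(-634)) = 1/(272*(-1/634)) = 1/(-136/317) = -317/136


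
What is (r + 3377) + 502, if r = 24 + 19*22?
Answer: 4321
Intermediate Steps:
r = 442 (r = 24 + 418 = 442)
(r + 3377) + 502 = (442 + 3377) + 502 = 3819 + 502 = 4321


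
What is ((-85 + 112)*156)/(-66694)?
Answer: -2106/33347 ≈ -0.063154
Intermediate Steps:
((-85 + 112)*156)/(-66694) = (27*156)*(-1/66694) = 4212*(-1/66694) = -2106/33347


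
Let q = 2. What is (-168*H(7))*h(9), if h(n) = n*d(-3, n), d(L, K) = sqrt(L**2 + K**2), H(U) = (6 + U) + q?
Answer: -68040*sqrt(10) ≈ -2.1516e+5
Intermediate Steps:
H(U) = 8 + U (H(U) = (6 + U) + 2 = 8 + U)
d(L, K) = sqrt(K**2 + L**2)
h(n) = n*sqrt(9 + n**2) (h(n) = n*sqrt(n**2 + (-3)**2) = n*sqrt(n**2 + 9) = n*sqrt(9 + n**2))
(-168*H(7))*h(9) = (-168*(8 + 7))*(9*sqrt(9 + 9**2)) = (-168*15)*(9*sqrt(9 + 81)) = -22680*sqrt(90) = -22680*3*sqrt(10) = -68040*sqrt(10)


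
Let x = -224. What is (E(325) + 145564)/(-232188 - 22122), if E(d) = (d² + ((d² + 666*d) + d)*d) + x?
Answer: -21006193/50862 ≈ -413.00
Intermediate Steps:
E(d) = -224 + d² + d*(d² + 667*d) (E(d) = (d² + ((d² + 666*d) + d)*d) - 224 = (d² + (d² + 667*d)*d) - 224 = (d² + d*(d² + 667*d)) - 224 = -224 + d² + d*(d² + 667*d))
(E(325) + 145564)/(-232188 - 22122) = ((-224 + 325³ + 668*325²) + 145564)/(-232188 - 22122) = ((-224 + 34328125 + 668*105625) + 145564)/(-254310) = ((-224 + 34328125 + 70557500) + 145564)*(-1/254310) = (104885401 + 145564)*(-1/254310) = 105030965*(-1/254310) = -21006193/50862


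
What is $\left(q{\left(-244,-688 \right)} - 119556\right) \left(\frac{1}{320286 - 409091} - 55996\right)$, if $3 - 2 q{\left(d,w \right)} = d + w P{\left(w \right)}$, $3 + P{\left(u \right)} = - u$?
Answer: $- \frac{231147165995223}{35522} \approx -6.5072 \cdot 10^{9}$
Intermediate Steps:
$P{\left(u \right)} = -3 - u$
$q{\left(d,w \right)} = \frac{3}{2} - \frac{d}{2} - \frac{w \left(-3 - w\right)}{2}$ ($q{\left(d,w \right)} = \frac{3}{2} - \frac{d + w \left(-3 - w\right)}{2} = \frac{3}{2} - \left(\frac{d}{2} + \frac{w \left(-3 - w\right)}{2}\right) = \frac{3}{2} - \frac{d}{2} - \frac{w \left(-3 - w\right)}{2}$)
$\left(q{\left(-244,-688 \right)} - 119556\right) \left(\frac{1}{320286 - 409091} - 55996\right) = \left(\left(\frac{3}{2} - -122 + \frac{1}{2} \left(-688\right) \left(3 - 688\right)\right) - 119556\right) \left(\frac{1}{320286 - 409091} - 55996\right) = \left(\left(\frac{3}{2} + 122 + \frac{1}{2} \left(-688\right) \left(-685\right)\right) - 119556\right) \left(\frac{1}{-88805} - 55996\right) = \left(\left(\frac{3}{2} + 122 + 235640\right) - 119556\right) \left(- \frac{1}{88805} - 55996\right) = \left(\frac{471527}{2} - 119556\right) \left(- \frac{4972724781}{88805}\right) = \frac{232415}{2} \left(- \frac{4972724781}{88805}\right) = - \frac{231147165995223}{35522}$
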